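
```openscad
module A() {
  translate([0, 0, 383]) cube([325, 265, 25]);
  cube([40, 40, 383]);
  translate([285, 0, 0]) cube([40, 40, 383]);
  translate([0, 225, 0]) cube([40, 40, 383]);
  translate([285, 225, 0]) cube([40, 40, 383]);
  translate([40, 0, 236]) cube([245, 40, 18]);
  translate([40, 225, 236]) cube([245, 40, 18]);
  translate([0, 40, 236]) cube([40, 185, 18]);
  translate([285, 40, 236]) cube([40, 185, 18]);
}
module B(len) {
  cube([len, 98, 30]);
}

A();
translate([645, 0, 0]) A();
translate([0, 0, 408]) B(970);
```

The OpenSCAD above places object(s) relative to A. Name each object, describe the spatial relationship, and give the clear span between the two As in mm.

A is a stool. B is a beam. A beam spans the tops of two stools. The clear span between the two stools is 320 mm.

Second stool starts at x = 645; first ends at x = 325; clear span = 645 − 325 = 320 mm.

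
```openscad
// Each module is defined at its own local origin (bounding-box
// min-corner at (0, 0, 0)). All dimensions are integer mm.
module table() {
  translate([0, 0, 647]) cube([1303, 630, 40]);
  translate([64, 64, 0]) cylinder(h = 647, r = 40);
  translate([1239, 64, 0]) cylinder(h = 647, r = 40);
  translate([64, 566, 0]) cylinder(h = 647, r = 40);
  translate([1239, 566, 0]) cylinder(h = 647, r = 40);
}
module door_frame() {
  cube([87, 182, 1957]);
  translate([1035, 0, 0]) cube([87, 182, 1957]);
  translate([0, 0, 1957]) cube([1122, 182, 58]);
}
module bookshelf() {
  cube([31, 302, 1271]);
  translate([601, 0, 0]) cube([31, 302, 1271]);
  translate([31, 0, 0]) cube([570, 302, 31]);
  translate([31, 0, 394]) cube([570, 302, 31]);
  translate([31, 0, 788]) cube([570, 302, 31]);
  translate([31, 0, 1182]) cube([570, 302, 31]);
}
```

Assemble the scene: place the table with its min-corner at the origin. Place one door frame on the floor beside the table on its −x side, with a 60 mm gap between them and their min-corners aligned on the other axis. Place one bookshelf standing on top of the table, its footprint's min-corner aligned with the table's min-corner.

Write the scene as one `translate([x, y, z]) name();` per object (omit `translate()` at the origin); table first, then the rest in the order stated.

table();
translate([-1182, 0, 0]) door_frame();
translate([0, 0, 687]) bookshelf();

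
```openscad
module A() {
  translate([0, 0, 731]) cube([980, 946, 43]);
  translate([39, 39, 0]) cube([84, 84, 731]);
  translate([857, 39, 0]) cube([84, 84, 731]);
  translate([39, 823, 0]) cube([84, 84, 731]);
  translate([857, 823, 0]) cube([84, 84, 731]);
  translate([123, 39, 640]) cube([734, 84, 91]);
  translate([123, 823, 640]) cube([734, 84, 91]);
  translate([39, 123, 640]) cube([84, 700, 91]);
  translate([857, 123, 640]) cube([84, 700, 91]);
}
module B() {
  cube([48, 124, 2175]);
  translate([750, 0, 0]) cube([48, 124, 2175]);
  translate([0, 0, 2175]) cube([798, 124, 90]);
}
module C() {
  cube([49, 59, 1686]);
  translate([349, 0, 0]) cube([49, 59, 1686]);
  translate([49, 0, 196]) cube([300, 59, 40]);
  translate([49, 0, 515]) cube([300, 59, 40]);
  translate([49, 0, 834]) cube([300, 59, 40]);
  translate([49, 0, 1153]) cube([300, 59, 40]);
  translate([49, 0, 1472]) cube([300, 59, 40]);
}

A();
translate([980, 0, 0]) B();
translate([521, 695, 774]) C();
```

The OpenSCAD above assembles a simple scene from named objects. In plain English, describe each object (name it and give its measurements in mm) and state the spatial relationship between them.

A is a rectangular dining table. The top is 980×946×43 mm with its upper surface at z = 774 mm. It stands on four 84×84 mm square legs, each inset 39 mm from the nearest pair of top edges, running from the floor to the underside of the top. Four apron rails, 84 mm thick and 91 mm tall, run between adjacent legs with their top edges flush with the underside of the top and their outer faces flush with the legs' outer faces.

B is a door frame. The clear opening is 702 mm wide and 2175 mm high. Two 48 mm wide jambs, 124 mm deep, stand either side of the opening from the floor to the top of the opening. A 90 mm thick head sits across the top of both jambs, spanning the full outside width of the frame.

C is a straight ladder. Two 49×59 mm vertical rails, 1686 mm tall, stand 398 mm apart (outside-to-outside) with their front faces coplanar on the −y side. 5 rungs, each 59 mm deep and 40 mm tall, span between the inner faces of the rails, front faces flush with the rails. The lowest rung's underside is at z = 196 mm and rungs are spaced 319 mm apart (underside to underside).

The door frame is against the table's +x side, with their −y faces flush. The ladder is on top of the table.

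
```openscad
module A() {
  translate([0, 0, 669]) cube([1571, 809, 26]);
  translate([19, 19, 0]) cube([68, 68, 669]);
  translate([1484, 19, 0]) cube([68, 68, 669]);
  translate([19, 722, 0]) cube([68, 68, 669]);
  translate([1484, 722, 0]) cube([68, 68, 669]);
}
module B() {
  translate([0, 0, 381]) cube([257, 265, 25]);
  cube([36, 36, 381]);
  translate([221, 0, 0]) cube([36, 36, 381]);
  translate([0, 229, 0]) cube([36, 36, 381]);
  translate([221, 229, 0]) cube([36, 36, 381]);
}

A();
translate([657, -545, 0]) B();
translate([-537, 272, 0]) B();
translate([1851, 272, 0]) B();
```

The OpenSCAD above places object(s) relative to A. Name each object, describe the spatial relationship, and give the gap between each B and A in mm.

Each stool's nearest face is 280 mm from the table's bounding box.

A is a table. B is a stool. Three stools sit around the table at the −y, −x, +x sides. The gap between each stool and the table is 280 mm.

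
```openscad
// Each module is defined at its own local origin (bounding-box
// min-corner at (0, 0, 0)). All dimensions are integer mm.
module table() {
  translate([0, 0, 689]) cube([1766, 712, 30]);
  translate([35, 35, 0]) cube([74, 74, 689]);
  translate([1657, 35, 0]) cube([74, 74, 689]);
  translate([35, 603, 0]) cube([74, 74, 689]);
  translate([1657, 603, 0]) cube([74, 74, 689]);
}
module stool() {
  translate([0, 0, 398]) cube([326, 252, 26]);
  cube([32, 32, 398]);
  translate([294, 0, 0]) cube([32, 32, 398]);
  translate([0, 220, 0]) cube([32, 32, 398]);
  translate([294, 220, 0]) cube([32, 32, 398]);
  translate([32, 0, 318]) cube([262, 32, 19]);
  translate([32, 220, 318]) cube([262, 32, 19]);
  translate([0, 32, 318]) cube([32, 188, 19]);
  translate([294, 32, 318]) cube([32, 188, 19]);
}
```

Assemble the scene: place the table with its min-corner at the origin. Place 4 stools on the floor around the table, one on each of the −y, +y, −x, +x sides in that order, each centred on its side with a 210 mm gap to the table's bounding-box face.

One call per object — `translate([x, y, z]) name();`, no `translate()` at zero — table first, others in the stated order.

table();
translate([720, -462, 0]) stool();
translate([720, 922, 0]) stool();
translate([-536, 230, 0]) stool();
translate([1976, 230, 0]) stool();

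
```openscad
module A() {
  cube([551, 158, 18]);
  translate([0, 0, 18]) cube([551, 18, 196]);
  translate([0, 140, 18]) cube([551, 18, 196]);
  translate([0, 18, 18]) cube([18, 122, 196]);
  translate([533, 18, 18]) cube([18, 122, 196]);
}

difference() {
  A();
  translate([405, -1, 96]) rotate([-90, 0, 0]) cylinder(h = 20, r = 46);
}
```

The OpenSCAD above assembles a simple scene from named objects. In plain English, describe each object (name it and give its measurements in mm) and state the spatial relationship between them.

A is an open-topped rectangular box: outside dimensions 551×158×214 mm, with a uniform wall and base thickness of 18 mm. The base is a full 551×158 slab on the floor; four walls sit on top of the base. The front and back walls (the −y and +y sides) span the full width; the two side walls fit between them.

The open box has a circular hole of radius 46 mm through its front wall, centred at (x = 405, z = 96).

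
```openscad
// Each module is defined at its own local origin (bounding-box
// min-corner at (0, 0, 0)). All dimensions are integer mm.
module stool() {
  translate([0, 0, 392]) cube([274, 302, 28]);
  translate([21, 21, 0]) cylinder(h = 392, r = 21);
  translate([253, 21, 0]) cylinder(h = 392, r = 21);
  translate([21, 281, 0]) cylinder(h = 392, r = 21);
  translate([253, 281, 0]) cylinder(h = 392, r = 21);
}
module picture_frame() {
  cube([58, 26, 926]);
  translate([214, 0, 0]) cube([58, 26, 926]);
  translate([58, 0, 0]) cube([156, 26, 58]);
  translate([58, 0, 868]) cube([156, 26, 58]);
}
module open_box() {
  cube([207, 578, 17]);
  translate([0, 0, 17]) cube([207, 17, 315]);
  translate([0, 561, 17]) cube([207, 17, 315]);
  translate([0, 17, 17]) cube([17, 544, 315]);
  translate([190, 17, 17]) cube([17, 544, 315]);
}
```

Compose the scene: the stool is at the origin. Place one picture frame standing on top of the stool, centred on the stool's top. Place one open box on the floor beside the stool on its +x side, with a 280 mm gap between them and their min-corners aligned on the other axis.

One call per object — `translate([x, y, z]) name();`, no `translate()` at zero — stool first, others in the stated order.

stool();
translate([1, 138, 420]) picture_frame();
translate([554, 0, 0]) open_box();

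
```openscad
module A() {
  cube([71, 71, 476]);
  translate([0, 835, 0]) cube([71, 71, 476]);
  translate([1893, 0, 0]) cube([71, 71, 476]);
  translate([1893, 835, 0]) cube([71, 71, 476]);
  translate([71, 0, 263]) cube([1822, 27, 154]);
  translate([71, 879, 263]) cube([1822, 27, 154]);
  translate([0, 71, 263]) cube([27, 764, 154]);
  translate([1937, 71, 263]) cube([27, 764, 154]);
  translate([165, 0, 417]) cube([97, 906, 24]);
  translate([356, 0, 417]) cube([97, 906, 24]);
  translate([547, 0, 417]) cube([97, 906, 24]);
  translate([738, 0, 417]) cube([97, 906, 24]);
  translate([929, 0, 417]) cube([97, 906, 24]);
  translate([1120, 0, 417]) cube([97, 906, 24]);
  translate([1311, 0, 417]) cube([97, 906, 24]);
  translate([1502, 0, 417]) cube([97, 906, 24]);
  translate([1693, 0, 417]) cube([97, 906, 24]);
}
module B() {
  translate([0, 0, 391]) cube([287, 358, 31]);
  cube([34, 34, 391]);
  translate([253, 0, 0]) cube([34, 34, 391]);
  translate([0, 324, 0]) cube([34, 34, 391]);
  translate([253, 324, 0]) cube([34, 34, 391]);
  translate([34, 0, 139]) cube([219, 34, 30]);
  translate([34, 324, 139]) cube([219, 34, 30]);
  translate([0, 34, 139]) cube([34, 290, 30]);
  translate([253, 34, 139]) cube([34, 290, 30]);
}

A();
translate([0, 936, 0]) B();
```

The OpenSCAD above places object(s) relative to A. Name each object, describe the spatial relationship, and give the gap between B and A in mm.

The stool's nearest face is 30 mm from the bed frame's +y face.

A is a bed frame. B is a stool. The stool is on the floor beside the bed frame on its +y side. The gap between the stool and the bed frame is 30 mm.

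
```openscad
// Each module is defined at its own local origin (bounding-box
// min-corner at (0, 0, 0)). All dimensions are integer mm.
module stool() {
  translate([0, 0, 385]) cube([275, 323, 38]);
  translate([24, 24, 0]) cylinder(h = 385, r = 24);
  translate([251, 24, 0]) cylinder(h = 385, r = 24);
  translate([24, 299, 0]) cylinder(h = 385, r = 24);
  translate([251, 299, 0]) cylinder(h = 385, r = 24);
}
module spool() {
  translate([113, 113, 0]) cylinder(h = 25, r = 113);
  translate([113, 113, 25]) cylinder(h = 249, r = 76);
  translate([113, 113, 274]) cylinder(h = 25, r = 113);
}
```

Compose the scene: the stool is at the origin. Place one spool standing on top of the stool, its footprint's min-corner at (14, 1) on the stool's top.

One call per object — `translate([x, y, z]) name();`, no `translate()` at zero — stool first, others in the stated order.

stool();
translate([14, 1, 423]) spool();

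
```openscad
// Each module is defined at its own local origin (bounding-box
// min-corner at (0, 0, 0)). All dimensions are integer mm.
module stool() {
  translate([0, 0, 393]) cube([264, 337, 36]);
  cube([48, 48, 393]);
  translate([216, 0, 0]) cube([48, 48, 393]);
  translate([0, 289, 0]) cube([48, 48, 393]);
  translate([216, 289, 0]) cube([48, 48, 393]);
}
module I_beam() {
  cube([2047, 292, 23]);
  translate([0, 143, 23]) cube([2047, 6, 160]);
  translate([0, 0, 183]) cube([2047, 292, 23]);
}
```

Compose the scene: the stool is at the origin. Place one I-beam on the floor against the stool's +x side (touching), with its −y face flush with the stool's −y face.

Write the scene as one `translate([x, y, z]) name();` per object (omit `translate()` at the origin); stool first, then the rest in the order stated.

stool();
translate([264, 0, 0]) I_beam();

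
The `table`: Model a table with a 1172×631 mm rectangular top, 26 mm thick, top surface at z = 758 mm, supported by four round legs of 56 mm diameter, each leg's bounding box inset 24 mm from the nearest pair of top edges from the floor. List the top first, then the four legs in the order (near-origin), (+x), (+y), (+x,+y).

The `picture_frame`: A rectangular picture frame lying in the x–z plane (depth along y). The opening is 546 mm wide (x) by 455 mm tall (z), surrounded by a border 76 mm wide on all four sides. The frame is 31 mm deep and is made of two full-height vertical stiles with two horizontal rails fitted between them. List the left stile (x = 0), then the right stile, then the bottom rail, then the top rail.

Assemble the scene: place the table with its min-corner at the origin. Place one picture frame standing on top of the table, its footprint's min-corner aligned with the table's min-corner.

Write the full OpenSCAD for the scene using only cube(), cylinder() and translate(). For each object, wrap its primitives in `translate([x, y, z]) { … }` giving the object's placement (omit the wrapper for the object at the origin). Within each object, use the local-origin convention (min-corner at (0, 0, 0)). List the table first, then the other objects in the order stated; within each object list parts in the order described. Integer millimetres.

translate([0, 0, 732]) cube([1172, 631, 26]);
translate([52, 52, 0]) cylinder(h = 732, r = 28);
translate([1120, 52, 0]) cylinder(h = 732, r = 28);
translate([52, 579, 0]) cylinder(h = 732, r = 28);
translate([1120, 579, 0]) cylinder(h = 732, r = 28);
translate([0, 0, 758]) {
  cube([76, 31, 607]);
  translate([622, 0, 0]) cube([76, 31, 607]);
  translate([76, 0, 0]) cube([546, 31, 76]);
  translate([76, 0, 531]) cube([546, 31, 76]);
}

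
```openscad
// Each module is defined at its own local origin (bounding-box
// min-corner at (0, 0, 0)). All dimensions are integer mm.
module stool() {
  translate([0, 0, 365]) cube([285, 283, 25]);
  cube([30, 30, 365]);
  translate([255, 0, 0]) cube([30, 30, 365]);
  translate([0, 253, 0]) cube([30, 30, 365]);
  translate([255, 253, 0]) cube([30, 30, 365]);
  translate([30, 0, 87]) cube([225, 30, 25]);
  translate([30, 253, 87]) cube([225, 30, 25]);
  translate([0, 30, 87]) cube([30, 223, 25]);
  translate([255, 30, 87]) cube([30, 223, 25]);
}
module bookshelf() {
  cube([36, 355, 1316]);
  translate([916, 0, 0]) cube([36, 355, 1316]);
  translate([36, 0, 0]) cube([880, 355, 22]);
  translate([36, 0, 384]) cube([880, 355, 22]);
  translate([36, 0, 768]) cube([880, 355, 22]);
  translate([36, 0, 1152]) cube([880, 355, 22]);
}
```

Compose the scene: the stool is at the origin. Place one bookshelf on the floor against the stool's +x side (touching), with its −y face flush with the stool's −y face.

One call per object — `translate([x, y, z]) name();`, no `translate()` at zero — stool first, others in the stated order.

stool();
translate([285, 0, 0]) bookshelf();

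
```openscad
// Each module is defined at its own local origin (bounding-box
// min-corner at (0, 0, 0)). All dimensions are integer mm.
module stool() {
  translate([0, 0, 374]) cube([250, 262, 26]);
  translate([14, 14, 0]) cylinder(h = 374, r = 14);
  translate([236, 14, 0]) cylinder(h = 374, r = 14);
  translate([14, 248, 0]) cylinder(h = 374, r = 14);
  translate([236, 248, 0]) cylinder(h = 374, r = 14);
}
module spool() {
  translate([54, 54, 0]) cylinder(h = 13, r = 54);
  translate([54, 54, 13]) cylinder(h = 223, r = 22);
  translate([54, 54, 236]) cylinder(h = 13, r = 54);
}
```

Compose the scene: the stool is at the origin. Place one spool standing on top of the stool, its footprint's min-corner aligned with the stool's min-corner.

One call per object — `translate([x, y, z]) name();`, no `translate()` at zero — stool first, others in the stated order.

stool();
translate([0, 0, 400]) spool();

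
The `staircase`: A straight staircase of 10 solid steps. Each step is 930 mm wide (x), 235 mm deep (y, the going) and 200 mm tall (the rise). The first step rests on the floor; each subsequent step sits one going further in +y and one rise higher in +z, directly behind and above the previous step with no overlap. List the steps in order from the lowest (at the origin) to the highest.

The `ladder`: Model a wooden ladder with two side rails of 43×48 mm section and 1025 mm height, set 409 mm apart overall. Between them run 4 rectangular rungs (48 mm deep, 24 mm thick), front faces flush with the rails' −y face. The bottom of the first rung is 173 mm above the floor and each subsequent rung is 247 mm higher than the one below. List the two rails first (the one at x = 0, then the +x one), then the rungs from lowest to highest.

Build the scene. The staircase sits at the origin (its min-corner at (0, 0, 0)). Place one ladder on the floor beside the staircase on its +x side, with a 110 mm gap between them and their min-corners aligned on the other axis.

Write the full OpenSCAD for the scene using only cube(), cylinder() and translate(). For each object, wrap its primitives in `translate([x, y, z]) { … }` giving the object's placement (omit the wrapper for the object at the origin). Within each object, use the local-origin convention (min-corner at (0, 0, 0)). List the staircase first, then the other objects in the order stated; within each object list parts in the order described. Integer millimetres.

cube([930, 235, 200]);
translate([0, 235, 200]) cube([930, 235, 200]);
translate([0, 470, 400]) cube([930, 235, 200]);
translate([0, 705, 600]) cube([930, 235, 200]);
translate([0, 940, 800]) cube([930, 235, 200]);
translate([0, 1175, 1000]) cube([930, 235, 200]);
translate([0, 1410, 1200]) cube([930, 235, 200]);
translate([0, 1645, 1400]) cube([930, 235, 200]);
translate([0, 1880, 1600]) cube([930, 235, 200]);
translate([0, 2115, 1800]) cube([930, 235, 200]);
translate([1040, 0, 0]) {
  cube([43, 48, 1025]);
  translate([366, 0, 0]) cube([43, 48, 1025]);
  translate([43, 0, 173]) cube([323, 48, 24]);
  translate([43, 0, 420]) cube([323, 48, 24]);
  translate([43, 0, 667]) cube([323, 48, 24]);
  translate([43, 0, 914]) cube([323, 48, 24]);
}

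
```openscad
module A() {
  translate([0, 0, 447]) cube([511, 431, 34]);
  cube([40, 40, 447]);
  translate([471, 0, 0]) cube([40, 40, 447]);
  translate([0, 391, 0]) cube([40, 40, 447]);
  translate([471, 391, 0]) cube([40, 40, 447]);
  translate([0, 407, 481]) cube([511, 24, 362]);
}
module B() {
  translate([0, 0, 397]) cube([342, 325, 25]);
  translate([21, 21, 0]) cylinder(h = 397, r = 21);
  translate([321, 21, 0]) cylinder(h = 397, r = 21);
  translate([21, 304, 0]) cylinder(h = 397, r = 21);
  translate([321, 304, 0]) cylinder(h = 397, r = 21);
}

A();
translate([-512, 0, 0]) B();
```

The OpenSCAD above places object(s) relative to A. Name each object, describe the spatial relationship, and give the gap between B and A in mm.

The stool's nearest face is 170 mm from the chair's −x face.

A is a chair. B is a stool. The stool is on the floor beside the chair on its −x side. The gap between the stool and the chair is 170 mm.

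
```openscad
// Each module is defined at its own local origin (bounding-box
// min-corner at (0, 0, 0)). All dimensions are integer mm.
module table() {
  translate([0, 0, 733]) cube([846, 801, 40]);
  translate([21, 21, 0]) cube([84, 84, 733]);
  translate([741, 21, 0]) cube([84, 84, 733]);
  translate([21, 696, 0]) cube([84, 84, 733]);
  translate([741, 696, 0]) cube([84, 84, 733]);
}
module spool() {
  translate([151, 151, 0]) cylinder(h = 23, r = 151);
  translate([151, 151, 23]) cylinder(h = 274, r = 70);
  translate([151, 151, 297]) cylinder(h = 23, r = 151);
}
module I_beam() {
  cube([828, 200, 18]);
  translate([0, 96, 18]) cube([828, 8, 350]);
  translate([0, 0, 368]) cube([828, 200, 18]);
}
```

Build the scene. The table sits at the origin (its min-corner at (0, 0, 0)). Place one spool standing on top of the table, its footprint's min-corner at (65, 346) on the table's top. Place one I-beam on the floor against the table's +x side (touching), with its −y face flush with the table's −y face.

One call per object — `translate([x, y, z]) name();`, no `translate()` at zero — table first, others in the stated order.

table();
translate([65, 346, 773]) spool();
translate([846, 0, 0]) I_beam();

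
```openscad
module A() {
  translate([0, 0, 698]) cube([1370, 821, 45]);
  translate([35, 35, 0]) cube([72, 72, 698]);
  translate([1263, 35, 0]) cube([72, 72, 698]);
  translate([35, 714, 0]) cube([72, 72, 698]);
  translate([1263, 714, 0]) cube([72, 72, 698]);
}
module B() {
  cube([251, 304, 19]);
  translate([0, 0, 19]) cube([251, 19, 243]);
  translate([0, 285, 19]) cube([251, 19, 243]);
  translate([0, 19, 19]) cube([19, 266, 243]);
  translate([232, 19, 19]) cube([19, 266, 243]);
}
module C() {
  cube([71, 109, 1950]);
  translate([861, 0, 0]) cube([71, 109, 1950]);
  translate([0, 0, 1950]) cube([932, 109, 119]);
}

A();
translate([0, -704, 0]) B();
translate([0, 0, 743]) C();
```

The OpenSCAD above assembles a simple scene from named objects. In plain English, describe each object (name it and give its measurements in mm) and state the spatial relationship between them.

A is a table with a 1370×821 mm rectangular top, 45 mm thick, top surface at z = 743 mm, supported by four 72×72 mm square legs, each inset 35 mm from the nearest pair of top edges, running from the floor.

B is an open storage box with external size 251×304×262 mm and wall thickness 19 mm (the base is also 19 mm thick). The base covers the whole footprint; the four walls stand on the base, with the y-facing walls full-width and the x-facing walls fitting between their inner faces.

C is a door frame. The clear opening is 790 mm wide and 1950 mm high. Two 71 mm wide jambs, 109 mm deep, stand either side of the opening from the floor to the top of the opening. A 119 mm thick head sits across the top of both jambs, spanning the full outside width of the frame.

The open box is on the floor beside the table on its −y side. The door frame is on top of the table.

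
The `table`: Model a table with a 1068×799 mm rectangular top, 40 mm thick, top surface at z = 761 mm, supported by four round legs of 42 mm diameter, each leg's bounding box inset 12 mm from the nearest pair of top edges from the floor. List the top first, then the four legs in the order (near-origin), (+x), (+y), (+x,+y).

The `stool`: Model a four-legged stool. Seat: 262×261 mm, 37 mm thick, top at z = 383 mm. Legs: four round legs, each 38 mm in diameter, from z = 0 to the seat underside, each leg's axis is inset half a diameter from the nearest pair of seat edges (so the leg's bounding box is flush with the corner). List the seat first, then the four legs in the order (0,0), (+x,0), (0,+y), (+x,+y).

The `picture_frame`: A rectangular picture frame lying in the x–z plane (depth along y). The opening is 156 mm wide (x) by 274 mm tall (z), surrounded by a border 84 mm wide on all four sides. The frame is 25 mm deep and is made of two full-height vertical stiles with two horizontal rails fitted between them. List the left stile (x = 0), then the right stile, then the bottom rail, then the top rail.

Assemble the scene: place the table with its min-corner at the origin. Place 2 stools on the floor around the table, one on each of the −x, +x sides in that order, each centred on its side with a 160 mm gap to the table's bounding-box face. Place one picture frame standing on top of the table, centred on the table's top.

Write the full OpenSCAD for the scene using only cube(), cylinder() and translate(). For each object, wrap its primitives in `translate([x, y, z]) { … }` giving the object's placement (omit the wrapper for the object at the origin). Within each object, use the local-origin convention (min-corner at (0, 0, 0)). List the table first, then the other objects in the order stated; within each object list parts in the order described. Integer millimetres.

translate([0, 0, 721]) cube([1068, 799, 40]);
translate([33, 33, 0]) cylinder(h = 721, r = 21);
translate([1035, 33, 0]) cylinder(h = 721, r = 21);
translate([33, 766, 0]) cylinder(h = 721, r = 21);
translate([1035, 766, 0]) cylinder(h = 721, r = 21);
translate([-422, 269, 0]) {
  translate([0, 0, 346]) cube([262, 261, 37]);
  translate([19, 19, 0]) cylinder(h = 346, r = 19);
  translate([243, 19, 0]) cylinder(h = 346, r = 19);
  translate([19, 242, 0]) cylinder(h = 346, r = 19);
  translate([243, 242, 0]) cylinder(h = 346, r = 19);
}
translate([1228, 269, 0]) {
  translate([0, 0, 346]) cube([262, 261, 37]);
  translate([19, 19, 0]) cylinder(h = 346, r = 19);
  translate([243, 19, 0]) cylinder(h = 346, r = 19);
  translate([19, 242, 0]) cylinder(h = 346, r = 19);
  translate([243, 242, 0]) cylinder(h = 346, r = 19);
}
translate([372, 387, 761]) {
  cube([84, 25, 442]);
  translate([240, 0, 0]) cube([84, 25, 442]);
  translate([84, 0, 0]) cube([156, 25, 84]);
  translate([84, 0, 358]) cube([156, 25, 84]);
}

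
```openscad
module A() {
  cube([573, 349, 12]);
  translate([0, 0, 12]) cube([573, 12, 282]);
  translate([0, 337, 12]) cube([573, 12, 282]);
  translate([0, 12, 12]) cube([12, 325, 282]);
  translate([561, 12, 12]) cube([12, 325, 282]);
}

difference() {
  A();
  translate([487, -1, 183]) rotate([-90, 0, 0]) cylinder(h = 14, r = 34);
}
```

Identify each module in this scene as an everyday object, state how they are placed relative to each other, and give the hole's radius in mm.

A is an open box. The open box has a circular hole through its front wall. The hole's radius is 34 mm.

The subtracted cylinder has r = 34 mm.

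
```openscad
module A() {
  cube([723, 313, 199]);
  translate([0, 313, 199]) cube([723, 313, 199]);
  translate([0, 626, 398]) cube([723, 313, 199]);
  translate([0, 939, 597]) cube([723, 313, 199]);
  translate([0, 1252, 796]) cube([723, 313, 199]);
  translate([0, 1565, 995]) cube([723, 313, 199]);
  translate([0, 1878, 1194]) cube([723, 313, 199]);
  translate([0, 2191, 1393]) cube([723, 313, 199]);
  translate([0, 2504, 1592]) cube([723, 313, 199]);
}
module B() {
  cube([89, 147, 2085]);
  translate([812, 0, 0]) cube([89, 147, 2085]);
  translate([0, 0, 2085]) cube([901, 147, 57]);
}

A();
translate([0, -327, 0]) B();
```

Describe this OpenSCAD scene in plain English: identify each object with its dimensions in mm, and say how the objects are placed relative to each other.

A is a straight staircase of 9 solid steps. Each step is 723 mm wide (x), 313 mm deep (y, the going) and 199 mm tall (the rise). The first step rests on the floor; each subsequent step sits one going further in +y and one rise higher in +z, directly behind and above the previous step with no overlap.

B is a rectangular door frame: two vertical jambs of 89×147 mm section, 2085 mm tall, with a clear opening 723 mm wide between their inner faces. A header 57 mm tall and 147 mm deep lies on top of the jambs and spans the full outside width.

The door frame is on the floor beside the staircase on its −y side.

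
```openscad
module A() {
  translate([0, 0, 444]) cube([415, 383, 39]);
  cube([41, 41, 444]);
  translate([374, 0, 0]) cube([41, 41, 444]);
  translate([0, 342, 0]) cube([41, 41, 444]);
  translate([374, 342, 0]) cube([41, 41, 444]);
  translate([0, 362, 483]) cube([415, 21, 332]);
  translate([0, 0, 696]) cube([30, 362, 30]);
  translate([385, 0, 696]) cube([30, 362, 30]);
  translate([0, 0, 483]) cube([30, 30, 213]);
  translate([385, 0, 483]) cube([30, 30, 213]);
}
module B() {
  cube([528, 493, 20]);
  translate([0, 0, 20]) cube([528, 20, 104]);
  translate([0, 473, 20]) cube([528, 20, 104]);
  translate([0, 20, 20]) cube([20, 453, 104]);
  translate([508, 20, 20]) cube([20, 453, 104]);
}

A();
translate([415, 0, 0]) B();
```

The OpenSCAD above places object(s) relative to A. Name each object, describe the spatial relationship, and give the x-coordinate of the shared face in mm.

A is a chair. B is an open box. The open box is against the chair's +x side, with their −y faces flush. The x-coordinate of the shared face is 415 mm.

The chair's +x face and the open box's −x face are both at x = 415 mm.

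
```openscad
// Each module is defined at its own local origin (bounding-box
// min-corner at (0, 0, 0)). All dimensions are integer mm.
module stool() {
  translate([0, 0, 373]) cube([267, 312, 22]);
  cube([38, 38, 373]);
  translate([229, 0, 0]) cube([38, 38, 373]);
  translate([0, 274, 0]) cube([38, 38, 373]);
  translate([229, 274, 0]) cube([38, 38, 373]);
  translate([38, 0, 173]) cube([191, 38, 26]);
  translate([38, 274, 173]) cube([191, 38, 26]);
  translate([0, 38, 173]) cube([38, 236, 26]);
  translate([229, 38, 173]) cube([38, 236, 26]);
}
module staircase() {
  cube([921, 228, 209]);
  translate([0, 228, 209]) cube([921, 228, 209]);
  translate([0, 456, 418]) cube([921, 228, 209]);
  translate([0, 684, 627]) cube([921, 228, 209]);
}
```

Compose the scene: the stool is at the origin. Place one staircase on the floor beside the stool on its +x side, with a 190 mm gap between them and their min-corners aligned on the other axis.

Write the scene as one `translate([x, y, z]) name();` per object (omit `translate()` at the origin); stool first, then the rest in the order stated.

stool();
translate([457, 0, 0]) staircase();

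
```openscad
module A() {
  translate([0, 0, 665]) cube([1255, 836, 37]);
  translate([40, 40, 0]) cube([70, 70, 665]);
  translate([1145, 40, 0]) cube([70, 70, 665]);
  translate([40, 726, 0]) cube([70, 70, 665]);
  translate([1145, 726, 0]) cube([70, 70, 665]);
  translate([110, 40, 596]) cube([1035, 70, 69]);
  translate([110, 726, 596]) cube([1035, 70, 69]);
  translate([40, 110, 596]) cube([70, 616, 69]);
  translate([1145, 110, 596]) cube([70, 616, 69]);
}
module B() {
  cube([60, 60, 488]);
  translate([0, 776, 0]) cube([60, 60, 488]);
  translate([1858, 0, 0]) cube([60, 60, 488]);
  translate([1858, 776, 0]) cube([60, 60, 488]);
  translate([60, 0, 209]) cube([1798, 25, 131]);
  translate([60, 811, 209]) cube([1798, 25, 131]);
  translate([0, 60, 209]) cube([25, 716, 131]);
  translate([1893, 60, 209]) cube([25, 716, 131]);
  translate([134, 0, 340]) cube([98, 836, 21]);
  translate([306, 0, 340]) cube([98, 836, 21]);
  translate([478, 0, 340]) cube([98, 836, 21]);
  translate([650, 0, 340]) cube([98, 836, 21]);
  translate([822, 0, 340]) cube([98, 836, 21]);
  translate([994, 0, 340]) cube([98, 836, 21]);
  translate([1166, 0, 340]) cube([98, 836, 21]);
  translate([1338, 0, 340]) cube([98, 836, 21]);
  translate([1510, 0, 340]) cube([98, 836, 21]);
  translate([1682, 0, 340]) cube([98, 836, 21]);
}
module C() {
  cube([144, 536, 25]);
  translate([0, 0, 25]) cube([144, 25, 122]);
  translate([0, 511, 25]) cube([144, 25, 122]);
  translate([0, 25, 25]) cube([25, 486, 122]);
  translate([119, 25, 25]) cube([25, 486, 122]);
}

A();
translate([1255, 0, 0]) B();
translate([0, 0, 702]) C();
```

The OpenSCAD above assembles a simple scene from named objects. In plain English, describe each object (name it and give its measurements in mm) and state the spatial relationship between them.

A is a table: top 1255 mm (x) × 836 mm (y), 37 mm thick, upper face at z = 702 mm, on four 70×70 mm square legs, each inset 40 mm from the nearest pair of top edges, running from z = 0 to the bottom of the top. Four apron rails, 70 mm thick and 69 mm tall, run between adjacent legs with their top edges flush with the underside of the top and their outer faces flush with the legs' outer faces.

B is a bed frame 1918 mm long (x) by 836 mm wide (y). Four 60×60 mm corner posts, 488 mm tall, at the corners of the footprint. Four rails of 25 mm thickness and 131 mm height run between adjacent posts with their undersides at z = 209 mm, their outer faces flush with the outside of the frame (the two x-running rails run between the posts' inner faces; the two y-running rails run between the posts' inner faces). 10 slats, each 98 mm wide (x) and 21 mm thick, lie across the top of the two x-running rails, running the full 836 mm width of the frame in y; the slats are evenly spaced along x between the inner faces of the end posts with equal gaps (rounded down to the nearest mm) at the −x end and between each pair — any rounding remainder accumulates at the +x end.

C is an open-topped rectangular box: outside dimensions 144×536×147 mm, with a uniform wall and base thickness of 25 mm. The base is a full 144×536 slab on the floor; four walls sit on top of the base. The front and back walls (the −y and +y sides) span the full width; the two side walls fit between them.

The bed frame is against the table's +x side, with their −y faces flush. The open box is on top of the table.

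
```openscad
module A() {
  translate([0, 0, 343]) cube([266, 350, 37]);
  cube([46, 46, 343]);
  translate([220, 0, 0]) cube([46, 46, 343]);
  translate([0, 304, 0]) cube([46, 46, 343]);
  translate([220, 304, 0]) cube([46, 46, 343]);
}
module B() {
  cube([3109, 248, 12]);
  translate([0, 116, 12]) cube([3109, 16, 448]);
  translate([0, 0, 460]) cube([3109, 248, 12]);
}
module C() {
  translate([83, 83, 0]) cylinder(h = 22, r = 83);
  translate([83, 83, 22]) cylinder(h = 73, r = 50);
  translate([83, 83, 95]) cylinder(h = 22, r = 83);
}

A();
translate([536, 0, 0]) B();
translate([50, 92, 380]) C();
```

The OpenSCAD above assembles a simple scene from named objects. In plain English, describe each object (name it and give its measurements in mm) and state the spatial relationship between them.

A is a four-legged stool. The seat is a 266×350×37 mm slab whose top surface is at z = 380 mm; four square legs, each 46×46 mm in cross-section, run from the floor (z = 0) to the underside of the seat, each flush with a corner of the seat.

B is an I-beam lying along x, 3109 mm long. Overall section height 472 mm. Two flanges 248 mm wide (y) and 12 mm thick, one on the floor and one at the top; a web 16 mm thick runs between them, centred on the flange width.

C is a spool: two coaxial disc flanges of radius 83 mm and thickness 22 mm, joined by a core cylinder of radius 50 mm and height 73 mm. The lower flange rests on z = 0 and the three cylinders share a vertical axis.

The I-beam is on the floor beside the stool on its +x side. The spool is on top of the stool, centred.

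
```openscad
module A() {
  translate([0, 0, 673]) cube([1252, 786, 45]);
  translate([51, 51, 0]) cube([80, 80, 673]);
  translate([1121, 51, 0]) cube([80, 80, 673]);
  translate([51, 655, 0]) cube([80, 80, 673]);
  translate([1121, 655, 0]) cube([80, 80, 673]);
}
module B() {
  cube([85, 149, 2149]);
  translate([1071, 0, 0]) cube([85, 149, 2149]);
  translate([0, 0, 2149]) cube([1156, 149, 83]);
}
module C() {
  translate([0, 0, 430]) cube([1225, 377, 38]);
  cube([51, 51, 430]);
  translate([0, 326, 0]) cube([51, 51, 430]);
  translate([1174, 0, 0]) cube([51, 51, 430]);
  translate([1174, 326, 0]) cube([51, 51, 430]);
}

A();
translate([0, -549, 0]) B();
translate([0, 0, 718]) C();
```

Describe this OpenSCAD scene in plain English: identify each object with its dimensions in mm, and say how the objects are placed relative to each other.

A is a table: top 1252 mm (x) × 786 mm (y), 45 mm thick, upper face at z = 718 mm, on four 80×80 mm square legs, each inset 51 mm from the nearest pair of top edges, running from z = 0 to the bottom of the top.

B is a rectangular door frame: two vertical jambs of 85×149 mm section, 2149 mm tall, with a clear opening 986 mm wide between their inner faces. A header 83 mm tall and 149 mm deep lies on top of the jambs and spans the full outside width.

C is a long wooden bench with a 1225 mm (x) × 377 mm (y) seat, 38 mm thick, its top surface 468 mm above the floor. Four 51 mm square legs at the seat corners, flush with the edges, run from z = 0 to the seat underside.

The door frame is on the floor beside the table on its −y side. The bench is on top of the table.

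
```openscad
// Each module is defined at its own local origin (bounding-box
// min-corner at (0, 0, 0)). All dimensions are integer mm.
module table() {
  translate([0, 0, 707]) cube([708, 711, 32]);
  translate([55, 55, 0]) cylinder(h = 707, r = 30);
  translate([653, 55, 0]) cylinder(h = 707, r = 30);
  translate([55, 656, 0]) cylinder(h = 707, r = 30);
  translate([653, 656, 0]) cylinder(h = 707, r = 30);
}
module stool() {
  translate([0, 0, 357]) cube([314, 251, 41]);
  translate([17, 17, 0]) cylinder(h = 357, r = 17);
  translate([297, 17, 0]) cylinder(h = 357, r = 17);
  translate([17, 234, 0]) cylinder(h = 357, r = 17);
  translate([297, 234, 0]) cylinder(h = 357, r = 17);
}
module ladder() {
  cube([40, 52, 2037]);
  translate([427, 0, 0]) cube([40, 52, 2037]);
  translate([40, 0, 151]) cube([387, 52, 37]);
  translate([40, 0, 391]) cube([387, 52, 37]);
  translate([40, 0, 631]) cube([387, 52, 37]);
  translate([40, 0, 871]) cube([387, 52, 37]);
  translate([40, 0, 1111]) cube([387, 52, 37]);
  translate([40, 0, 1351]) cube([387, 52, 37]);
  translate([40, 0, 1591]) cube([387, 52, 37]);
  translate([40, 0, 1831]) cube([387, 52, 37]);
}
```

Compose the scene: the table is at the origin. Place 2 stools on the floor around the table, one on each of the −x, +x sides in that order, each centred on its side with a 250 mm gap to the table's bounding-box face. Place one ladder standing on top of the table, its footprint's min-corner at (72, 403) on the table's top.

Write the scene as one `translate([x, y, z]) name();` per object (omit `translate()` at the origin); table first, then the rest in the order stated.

table();
translate([-564, 230, 0]) stool();
translate([958, 230, 0]) stool();
translate([72, 403, 739]) ladder();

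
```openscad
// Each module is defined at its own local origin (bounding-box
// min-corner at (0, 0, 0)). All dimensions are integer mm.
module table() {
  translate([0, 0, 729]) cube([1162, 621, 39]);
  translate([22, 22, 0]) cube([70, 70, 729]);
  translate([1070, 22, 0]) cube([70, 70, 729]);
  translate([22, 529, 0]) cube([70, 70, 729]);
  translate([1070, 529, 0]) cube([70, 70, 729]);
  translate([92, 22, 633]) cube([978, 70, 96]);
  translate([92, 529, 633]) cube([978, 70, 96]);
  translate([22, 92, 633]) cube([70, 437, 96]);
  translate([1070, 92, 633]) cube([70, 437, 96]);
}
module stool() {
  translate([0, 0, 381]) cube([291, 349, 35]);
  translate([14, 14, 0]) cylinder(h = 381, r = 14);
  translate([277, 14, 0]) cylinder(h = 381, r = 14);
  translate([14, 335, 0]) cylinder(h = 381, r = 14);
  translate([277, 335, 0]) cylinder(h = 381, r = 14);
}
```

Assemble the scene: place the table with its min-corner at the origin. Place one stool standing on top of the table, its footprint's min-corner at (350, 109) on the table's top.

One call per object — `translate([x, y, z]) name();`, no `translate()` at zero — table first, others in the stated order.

table();
translate([350, 109, 768]) stool();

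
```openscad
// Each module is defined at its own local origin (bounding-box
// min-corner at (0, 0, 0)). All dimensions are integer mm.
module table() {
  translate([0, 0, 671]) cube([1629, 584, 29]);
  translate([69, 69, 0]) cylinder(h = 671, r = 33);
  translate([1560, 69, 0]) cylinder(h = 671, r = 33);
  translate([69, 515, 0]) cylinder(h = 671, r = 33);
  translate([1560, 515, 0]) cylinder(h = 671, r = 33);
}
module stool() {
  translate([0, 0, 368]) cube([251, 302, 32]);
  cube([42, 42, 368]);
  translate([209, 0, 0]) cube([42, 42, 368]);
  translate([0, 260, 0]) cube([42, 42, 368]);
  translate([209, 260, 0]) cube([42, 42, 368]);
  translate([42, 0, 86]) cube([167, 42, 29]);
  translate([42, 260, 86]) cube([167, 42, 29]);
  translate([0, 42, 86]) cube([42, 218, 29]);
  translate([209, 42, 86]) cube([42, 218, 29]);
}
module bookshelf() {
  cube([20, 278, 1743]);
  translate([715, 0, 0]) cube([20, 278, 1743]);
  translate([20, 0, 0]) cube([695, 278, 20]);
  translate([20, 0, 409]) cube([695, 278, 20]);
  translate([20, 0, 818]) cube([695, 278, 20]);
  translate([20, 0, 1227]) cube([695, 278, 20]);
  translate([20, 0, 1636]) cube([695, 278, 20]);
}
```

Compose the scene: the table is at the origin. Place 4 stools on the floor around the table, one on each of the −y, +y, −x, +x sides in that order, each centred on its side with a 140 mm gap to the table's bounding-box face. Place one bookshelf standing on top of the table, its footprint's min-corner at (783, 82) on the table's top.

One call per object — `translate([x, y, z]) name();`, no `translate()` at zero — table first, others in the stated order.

table();
translate([689, -442, 0]) stool();
translate([689, 724, 0]) stool();
translate([-391, 141, 0]) stool();
translate([1769, 141, 0]) stool();
translate([783, 82, 700]) bookshelf();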